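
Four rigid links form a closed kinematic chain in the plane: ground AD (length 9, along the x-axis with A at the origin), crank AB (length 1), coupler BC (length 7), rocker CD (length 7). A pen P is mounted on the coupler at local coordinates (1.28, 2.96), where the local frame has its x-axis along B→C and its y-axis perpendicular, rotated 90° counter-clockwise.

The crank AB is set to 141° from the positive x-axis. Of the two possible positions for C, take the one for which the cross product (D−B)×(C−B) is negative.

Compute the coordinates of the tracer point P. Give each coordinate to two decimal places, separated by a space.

2.30 1.59

A=(0,0), D=(9.00,0)
B = A + 1.00·(cos141°, sin141°) = (-0.7771, 0.6293)
|BD| = 9.7974
circle(B,7.00) ∩ circle(D,7.00): a=4.8987, h=5.0003
  candidates: C₊=(4.4326,5.3046) cross=48.990; C₋=(3.7902,-4.6753) cross=-48.990
  mode - wants cross < 0 → take C=(3.7902,-4.6753) (cross=-48.990)
ex = (C−B)/|BC| = (0.6525,-0.7578); ey = (0.7578,0.6525)
P = B + 1.28·ex + 2.96·ey = (2.3011,1.5907)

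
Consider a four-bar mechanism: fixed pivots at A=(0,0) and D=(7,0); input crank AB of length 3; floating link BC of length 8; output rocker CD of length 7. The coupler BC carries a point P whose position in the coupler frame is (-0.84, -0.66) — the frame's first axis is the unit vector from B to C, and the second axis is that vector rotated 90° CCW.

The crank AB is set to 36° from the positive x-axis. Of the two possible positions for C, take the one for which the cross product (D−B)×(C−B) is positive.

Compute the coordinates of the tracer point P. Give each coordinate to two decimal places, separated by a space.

2.19 0.72

A=(0,0), D=(7.00,0)
B = A + 3.00·(cos36°, sin36°) = (2.4271, 1.7634)
|BD| = 4.9012
circle(B,8.00) ∩ circle(D,7.00): a=3.9808, h=6.9392
  candidates: C₊=(8.6379,6.8057) cross=34.010; C₋=(3.6447,-6.1434) cross=-34.010
  mode + wants cross > 0 → take C=(8.6379,6.8057) (cross=34.010)
ex = (C−B)/|BC| = (0.7764,0.6303); ey = (-0.6303,0.7764)
P = B + -0.84·ex + -0.66·ey = (2.1909,0.7215)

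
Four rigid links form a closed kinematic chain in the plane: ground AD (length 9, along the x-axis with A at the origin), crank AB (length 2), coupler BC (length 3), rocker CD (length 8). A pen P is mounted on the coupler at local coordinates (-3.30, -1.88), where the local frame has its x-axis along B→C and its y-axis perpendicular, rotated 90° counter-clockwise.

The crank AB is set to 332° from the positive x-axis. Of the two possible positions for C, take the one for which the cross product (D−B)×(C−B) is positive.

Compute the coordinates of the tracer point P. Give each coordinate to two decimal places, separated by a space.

A=(0,0), D=(9.00,0)
B = A + 2.00·(cos332°, sin332°) = (1.7659, -0.9389)
|BD| = 7.2948
circle(B,3.00) ∩ circle(D,8.00): a=-0.1224, h=2.9975
  candidates: C₊=(1.2587,2.0179) cross=21.866; C₋=(2.0303,-3.9273) cross=-21.866
  mode + wants cross > 0 → take C=(1.2587,2.0179) (cross=21.866)
ex = (C−B)/|BC| = (-0.1691,0.9856); ey = (-0.9856,-0.1691)
P = B + -3.30·ex + -1.88·ey = (4.1768,-3.8736)

4.18 -3.87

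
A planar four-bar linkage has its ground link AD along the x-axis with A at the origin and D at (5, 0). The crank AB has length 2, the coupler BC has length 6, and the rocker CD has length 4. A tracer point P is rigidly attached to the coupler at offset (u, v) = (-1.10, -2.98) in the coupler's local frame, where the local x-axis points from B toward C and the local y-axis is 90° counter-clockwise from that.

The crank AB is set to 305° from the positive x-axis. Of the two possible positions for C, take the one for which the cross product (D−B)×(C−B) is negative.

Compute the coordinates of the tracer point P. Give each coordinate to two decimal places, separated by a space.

-0.85 -4.11

A=(0,0), D=(5.00,0)
B = A + 2.00·(cos305°, sin305°) = (1.1472, -1.6383)
|BD| = 4.1867
circle(B,6.00) ∩ circle(D,4.00): a=4.4819, h=3.9891
  candidates: C₊=(3.7106,3.7865) cross=16.701; C₋=(6.8326,-3.5555) cross=-16.701
  mode - wants cross < 0 → take C=(6.8326,-3.5555) (cross=-16.701)
ex = (C−B)/|BC| = (0.9476,-0.3195); ey = (0.3195,0.9476)
P = B + -1.10·ex + -2.98·ey = (-0.8474,-4.1106)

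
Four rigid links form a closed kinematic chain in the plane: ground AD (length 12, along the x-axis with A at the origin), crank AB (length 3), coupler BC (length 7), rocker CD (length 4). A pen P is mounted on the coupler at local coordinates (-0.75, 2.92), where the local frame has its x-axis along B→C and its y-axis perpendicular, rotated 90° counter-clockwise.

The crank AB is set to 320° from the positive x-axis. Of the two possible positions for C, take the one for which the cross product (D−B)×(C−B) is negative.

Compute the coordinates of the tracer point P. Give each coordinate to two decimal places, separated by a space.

A=(0,0), D=(12.00,0)
B = A + 3.00·(cos320°, sin320°) = (2.2981, -1.9284)
|BD| = 9.8917
circle(B,7.00) ∩ circle(D,4.00): a=6.6139, h=2.2927
  candidates: C₊=(8.3382,1.6097) cross=22.678; C₋=(9.2321,-2.8877) cross=-22.678
  mode - wants cross < 0 → take C=(9.2321,-2.8877) (cross=-22.678)
ex = (C−B)/|BC| = (0.9906,-0.1370); ey = (0.1370,0.9906)
P = B + -0.75·ex + 2.92·ey = (1.9554,1.0669)

1.96 1.07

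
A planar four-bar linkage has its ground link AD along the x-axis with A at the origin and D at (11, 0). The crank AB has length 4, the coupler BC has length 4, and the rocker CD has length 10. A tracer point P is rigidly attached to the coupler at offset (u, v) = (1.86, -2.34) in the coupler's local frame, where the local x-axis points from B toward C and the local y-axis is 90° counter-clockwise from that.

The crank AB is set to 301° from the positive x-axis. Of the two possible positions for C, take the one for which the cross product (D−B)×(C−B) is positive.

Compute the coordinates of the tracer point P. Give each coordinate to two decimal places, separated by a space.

A=(0,0), D=(11.00,0)
B = A + 4.00·(cos301°, sin301°) = (2.0602, -3.4287)
|BD| = 9.5748
circle(B,4.00) ∩ circle(D,10.00): a=0.4009, h=3.9799
  candidates: C₊=(1.0093,0.4308) cross=38.106; C₋=(3.8596,-7.0011) cross=-38.106
  mode + wants cross > 0 → take C=(1.0093,0.4308) (cross=38.106)
ex = (C−B)/|BC| = (-0.2627,0.9649); ey = (-0.9649,-0.2627)
P = B + 1.86·ex + -2.34·ey = (3.8293,-1.0192)

3.83 -1.02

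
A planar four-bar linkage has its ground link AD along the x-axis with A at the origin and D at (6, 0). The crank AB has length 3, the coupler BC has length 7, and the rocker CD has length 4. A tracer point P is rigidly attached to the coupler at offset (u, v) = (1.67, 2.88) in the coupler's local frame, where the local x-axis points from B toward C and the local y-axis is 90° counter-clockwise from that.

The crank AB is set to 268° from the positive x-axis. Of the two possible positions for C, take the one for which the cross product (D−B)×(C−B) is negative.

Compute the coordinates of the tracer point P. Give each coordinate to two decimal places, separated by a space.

A=(0,0), D=(6.00,0)
B = A + 3.00·(cos268°, sin268°) = (-0.1047, -2.9982)
|BD| = 6.8012
circle(B,7.00) ∩ circle(D,4.00): a=5.8266, h=3.8795
  candidates: C₊=(3.4151,3.0526) cross=26.385; C₋=(6.8354,-3.9118) cross=-26.385
  mode - wants cross < 0 → take C=(6.8354,-3.9118) (cross=-26.385)
ex = (C−B)/|BC| = (0.9914,-0.1305); ey = (0.1305,0.9914)
P = B + 1.67·ex + 2.88·ey = (1.9269,-0.3608)

1.93 -0.36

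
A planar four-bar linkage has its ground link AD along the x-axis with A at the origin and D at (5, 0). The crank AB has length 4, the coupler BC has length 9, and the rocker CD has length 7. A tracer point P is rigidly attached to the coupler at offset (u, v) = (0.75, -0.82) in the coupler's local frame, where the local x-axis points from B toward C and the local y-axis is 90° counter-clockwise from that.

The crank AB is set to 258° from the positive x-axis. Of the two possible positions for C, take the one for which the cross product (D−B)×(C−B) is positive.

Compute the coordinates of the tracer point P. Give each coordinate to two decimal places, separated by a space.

A=(0,0), D=(5.00,0)
B = A + 4.00·(cos258°, sin258°) = (-0.8316, -3.9126)
|BD| = 7.0226
circle(B,9.00) ∩ circle(D,7.00): a=5.7897, h=6.8906
  candidates: C₊=(0.1371,5.0351) cross=48.389; C₋=(7.8152,-6.4089) cross=-48.389
  mode + wants cross > 0 → take C=(0.1371,5.0351) (cross=48.389)
ex = (C−B)/|BC| = (0.1076,0.9942); ey = (-0.9942,0.1076)
P = B + 0.75·ex + -0.82·ey = (0.0643,-3.2552)

0.06 -3.26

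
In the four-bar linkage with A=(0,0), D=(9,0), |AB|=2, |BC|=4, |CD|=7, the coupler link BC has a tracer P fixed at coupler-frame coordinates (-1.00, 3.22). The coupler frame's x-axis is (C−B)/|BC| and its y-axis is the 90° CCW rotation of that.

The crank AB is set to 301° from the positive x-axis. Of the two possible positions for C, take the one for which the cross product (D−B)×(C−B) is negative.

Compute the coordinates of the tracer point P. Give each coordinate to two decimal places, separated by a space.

A=(0,0), D=(9.00,0)
B = A + 2.00·(cos301°, sin301°) = (1.0301, -1.7143)
|BD| = 8.1522
circle(B,4.00) ∩ circle(D,7.00): a=2.0521, h=3.4335
  candidates: C₊=(2.3143,2.0739) cross=27.991; C₋=(3.7583,-4.6395) cross=-27.991
  mode - wants cross < 0 → take C=(3.7583,-4.6395) (cross=-27.991)
ex = (C−B)/|BC| = (0.6821,-0.7313); ey = (0.7313,0.6821)
P = B + -1.00·ex + 3.22·ey = (2.7028,1.2132)

2.70 1.21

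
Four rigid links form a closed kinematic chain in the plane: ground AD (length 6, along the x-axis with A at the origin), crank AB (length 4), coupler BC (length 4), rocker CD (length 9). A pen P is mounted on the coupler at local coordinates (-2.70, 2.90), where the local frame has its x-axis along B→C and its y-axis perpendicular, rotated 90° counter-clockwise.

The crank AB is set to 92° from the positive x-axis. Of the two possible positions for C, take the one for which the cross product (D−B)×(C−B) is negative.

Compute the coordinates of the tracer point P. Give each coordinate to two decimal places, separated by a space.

3.82 3.91

A=(0,0), D=(6.00,0)
B = A + 4.00·(cos92°, sin92°) = (-0.1396, 3.9976)
|BD| = 7.3263
circle(B,4.00) ∩ circle(D,9.00): a=-0.7729, h=3.9246
  candidates: C₊=(1.3542,7.7082) cross=28.753; C₋=(-2.9287,1.1304) cross=-28.753
  mode - wants cross < 0 → take C=(-2.9287,1.1304) (cross=-28.753)
ex = (C−B)/|BC| = (-0.6973,-0.7168); ey = (0.7168,-0.6973)
P = B + -2.70·ex + 2.90·ey = (3.8218,3.9108)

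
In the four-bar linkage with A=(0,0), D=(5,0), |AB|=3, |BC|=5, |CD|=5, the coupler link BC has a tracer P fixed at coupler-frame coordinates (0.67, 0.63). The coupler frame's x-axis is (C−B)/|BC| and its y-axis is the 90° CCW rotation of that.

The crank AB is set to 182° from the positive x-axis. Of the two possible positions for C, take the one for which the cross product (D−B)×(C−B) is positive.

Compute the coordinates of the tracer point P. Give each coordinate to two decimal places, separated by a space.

A=(0,0), D=(5.00,0)
B = A + 3.00·(cos182°, sin182°) = (-2.9982, -0.1047)
|BD| = 7.9989
circle(B,5.00) ∩ circle(D,5.00): a=3.9994, h=3.0008
  candidates: C₊=(0.9616,2.9482) cross=24.003; C₋=(1.0402,-3.0529) cross=-24.003
  mode + wants cross > 0 → take C=(0.9616,2.9482) (cross=24.003)
ex = (C−B)/|BC| = (0.7920,0.6106); ey = (-0.6106,0.7920)
P = B + 0.67·ex + 0.63·ey = (-2.8522,0.8033)

-2.85 0.80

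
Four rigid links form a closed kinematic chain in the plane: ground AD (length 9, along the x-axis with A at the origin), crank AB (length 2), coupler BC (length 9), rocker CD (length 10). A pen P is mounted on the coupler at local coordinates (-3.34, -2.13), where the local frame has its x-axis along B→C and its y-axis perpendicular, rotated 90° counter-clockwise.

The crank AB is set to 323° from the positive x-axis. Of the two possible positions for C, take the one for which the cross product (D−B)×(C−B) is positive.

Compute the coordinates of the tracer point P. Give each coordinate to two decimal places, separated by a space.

A=(0,0), D=(9.00,0)
B = A + 2.00·(cos323°, sin323°) = (1.5973, -1.2036)
|BD| = 7.4999
circle(B,9.00) ∩ circle(D,10.00): a=2.4833, h=8.6506
  candidates: C₊=(2.6601,7.7334) cross=64.879; C₋=(5.4367,-9.3436) cross=-64.879
  mode + wants cross > 0 → take C=(2.6601,7.7334) (cross=64.879)
ex = (C−B)/|BC| = (0.1181,0.9930); ey = (-0.9930,0.1181)
P = B + -3.34·ex + -2.13·ey = (3.3179,-4.7718)

3.32 -4.77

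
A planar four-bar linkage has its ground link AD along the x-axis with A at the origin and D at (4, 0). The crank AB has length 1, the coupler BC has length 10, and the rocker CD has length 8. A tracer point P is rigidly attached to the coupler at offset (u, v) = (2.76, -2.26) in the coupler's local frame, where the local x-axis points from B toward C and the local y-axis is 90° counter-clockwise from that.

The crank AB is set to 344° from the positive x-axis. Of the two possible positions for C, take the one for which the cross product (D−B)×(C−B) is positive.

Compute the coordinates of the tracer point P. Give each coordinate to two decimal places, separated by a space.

A=(0,0), D=(4.00,0)
B = A + 1.00·(cos344°, sin344°) = (0.9613, -0.2756)
|BD| = 3.0512
circle(B,10.00) ∩ circle(D,8.00): a=7.4249, h=6.6986
  candidates: C₊=(7.7507,7.0663) cross=20.439; C₋=(8.9609,-6.2761) cross=-20.439
  mode + wants cross > 0 → take C=(7.7507,7.0663) (cross=20.439)
ex = (C−B)/|BC| = (0.6789,0.7342); ey = (-0.7342,0.6789)
P = B + 2.76·ex + -2.26·ey = (4.4944,0.2163)

4.49 0.22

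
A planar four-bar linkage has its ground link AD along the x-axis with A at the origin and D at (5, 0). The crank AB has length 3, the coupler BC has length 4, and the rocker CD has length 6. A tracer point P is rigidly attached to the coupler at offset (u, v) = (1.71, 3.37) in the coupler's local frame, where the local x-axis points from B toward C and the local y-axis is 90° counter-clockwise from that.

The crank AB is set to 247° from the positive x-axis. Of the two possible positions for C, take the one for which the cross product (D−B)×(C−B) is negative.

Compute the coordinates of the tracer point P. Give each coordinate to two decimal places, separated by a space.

2.24 -1.13

A=(0,0), D=(5.00,0)
B = A + 3.00·(cos247°, sin247°) = (-1.1722, -2.7615)
|BD| = 6.7618
circle(B,4.00) ∩ circle(D,6.00): a=1.9020, h=3.5189
  candidates: C₊=(-0.8731,1.2273) cross=23.794; C₋=(2.0011,-5.1968) cross=-23.794
  mode - wants cross < 0 → take C=(2.0011,-5.1968) (cross=-23.794)
ex = (C−B)/|BC| = (0.7933,-0.6088); ey = (0.6088,0.7933)
P = B + 1.71·ex + 3.37·ey = (2.2361,-1.1291)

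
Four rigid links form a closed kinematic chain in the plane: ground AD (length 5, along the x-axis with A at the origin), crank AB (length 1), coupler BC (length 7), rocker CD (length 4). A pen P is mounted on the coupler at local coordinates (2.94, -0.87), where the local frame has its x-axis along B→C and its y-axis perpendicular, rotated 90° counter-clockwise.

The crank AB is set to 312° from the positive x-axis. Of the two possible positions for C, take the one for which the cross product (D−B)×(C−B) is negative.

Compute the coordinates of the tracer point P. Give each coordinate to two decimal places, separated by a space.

3.07 -2.65

A=(0,0), D=(5.00,0)
B = A + 1.00·(cos312°, sin312°) = (0.6691, -0.7431)
|BD| = 4.3942
circle(B,7.00) ∩ circle(D,4.00): a=5.9521, h=3.6841
  candidates: C₊=(5.9124,3.8946) cross=16.189; C₋=(7.1585,-3.3676) cross=-16.189
  mode - wants cross < 0 → take C=(7.1585,-3.3676) (cross=-16.189)
ex = (C−B)/|BC| = (0.9271,-0.3749); ey = (0.3749,0.9271)
P = B + 2.94·ex + -0.87·ey = (3.0685,-2.6520)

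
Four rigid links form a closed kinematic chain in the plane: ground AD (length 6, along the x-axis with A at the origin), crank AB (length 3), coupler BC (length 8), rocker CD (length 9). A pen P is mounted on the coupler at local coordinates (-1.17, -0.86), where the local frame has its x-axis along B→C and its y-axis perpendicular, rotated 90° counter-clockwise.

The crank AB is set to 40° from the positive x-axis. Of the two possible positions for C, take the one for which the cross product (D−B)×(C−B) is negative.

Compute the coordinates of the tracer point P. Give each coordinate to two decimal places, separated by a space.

A=(0,0), D=(6.00,0)
B = A + 3.00·(cos40°, sin40°) = (2.2981, 1.9284)
|BD| = 4.1740
circle(B,8.00) ∩ circle(D,9.00): a=0.0506, h=7.9998
  candidates: C₊=(6.0389,8.9999) cross=33.391; C₋=(-1.3529,-5.1899) cross=-33.391
  mode - wants cross < 0 → take C=(-1.3529,-5.1899) (cross=-33.391)
ex = (C−B)/|BC| = (-0.4564,-0.8898); ey = (0.8898,-0.4564)
P = B + -1.17·ex + -0.86·ey = (2.0669,3.3619)

2.07 3.36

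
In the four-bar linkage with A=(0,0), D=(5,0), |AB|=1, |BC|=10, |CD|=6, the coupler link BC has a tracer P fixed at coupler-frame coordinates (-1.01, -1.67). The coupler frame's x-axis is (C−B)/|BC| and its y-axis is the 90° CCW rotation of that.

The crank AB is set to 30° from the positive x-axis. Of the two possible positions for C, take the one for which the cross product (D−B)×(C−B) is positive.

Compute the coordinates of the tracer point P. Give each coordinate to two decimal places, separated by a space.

A=(0,0), D=(5.00,0)
B = A + 1.00·(cos30°, sin30°) = (0.8660, 0.5000)
|BD| = 4.1641
circle(B,10.00) ∩ circle(D,6.00): a=9.7668, h=2.1471
  candidates: C₊=(10.8200,1.4588) cross=8.941; C₋=(10.3043,-2.8043) cross=-8.941
  mode + wants cross > 0 → take C=(10.8200,1.4588) (cross=8.941)
ex = (C−B)/|BC| = (0.9954,0.0959); ey = (-0.0959,0.9954)
P = B + -1.01·ex + -1.67·ey = (0.0208,-1.2591)

0.02 -1.26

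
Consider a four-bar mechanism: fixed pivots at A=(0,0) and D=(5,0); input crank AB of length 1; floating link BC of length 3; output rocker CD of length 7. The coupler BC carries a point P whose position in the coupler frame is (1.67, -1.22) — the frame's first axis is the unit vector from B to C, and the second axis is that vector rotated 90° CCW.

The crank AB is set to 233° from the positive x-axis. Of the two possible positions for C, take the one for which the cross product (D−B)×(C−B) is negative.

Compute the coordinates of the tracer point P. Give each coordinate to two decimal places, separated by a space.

-1.98 -2.34

A=(0,0), D=(5.00,0)
B = A + 1.00·(cos233°, sin233°) = (-0.6018, -0.7986)
|BD| = 5.6585
circle(B,3.00) ∩ circle(D,7.00): a=-0.7053, h=2.9159
  candidates: C₊=(-1.7116,1.9885) cross=16.500; C₋=(-0.8885,-3.7849) cross=-16.500
  mode - wants cross < 0 → take C=(-0.8885,-3.7849) (cross=-16.500)
ex = (C−B)/|BC| = (-0.0956,-0.9954); ey = (0.9954,-0.0956)
P = B + 1.67·ex + -1.22·ey = (-1.9758,-2.3444)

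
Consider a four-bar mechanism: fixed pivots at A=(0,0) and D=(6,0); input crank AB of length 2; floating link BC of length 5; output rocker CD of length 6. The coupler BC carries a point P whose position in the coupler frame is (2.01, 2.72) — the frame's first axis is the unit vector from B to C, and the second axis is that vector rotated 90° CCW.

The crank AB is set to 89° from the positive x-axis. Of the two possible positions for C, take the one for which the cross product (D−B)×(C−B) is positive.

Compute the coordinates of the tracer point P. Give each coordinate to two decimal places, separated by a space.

-0.43 5.35

A=(0,0), D=(6.00,0)
B = A + 2.00·(cos89°, sin89°) = (0.0349, 1.9997)
|BD| = 6.2914
circle(B,5.00) ∩ circle(D,6.00): a=2.2715, h=4.4543
  candidates: C₊=(3.6044,5.5010) cross=28.023; C₋=(0.7728,-2.9456) cross=-28.023
  mode + wants cross > 0 → take C=(3.6044,5.5010) (cross=28.023)
ex = (C−B)/|BC| = (0.7139,0.7003); ey = (-0.7003,0.7139)
P = B + 2.01·ex + 2.72·ey = (-0.4349,5.3490)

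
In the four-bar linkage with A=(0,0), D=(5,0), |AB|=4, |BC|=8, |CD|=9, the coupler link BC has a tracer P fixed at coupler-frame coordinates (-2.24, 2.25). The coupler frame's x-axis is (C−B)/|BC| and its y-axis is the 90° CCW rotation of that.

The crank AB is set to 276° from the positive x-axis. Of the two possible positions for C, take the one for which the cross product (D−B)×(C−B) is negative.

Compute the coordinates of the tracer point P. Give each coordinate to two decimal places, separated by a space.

A=(0,0), D=(5.00,0)
B = A + 4.00·(cos276°, sin276°) = (0.4181, -3.9781)
|BD| = 6.0679
circle(B,8.00) ∩ circle(D,9.00): a=1.6331, h=7.8315
  candidates: C₊=(-3.4831,3.0062) cross=47.521; C₋=(6.7856,-8.8211) cross=-47.521
  mode - wants cross < 0 → take C=(6.7856,-8.8211) (cross=-47.521)
ex = (C−B)/|BC| = (0.7959,-0.6054); ey = (0.6054,0.7959)
P = B + -2.24·ex + 2.25·ey = (-0.0027,-0.8312)

-0.00 -0.83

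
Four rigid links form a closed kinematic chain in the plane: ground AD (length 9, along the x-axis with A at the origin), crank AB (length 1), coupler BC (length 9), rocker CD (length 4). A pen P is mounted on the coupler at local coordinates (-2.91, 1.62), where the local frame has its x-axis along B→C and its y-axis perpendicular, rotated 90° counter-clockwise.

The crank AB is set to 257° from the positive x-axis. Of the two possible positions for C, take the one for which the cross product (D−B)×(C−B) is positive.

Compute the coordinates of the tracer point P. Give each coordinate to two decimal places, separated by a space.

-3.55 -1.10

A=(0,0), D=(9.00,0)
B = A + 1.00·(cos257°, sin257°) = (-0.2250, -0.9744)
|BD| = 9.2763
circle(B,9.00) ∩ circle(D,4.00): a=8.1417, h=3.8357
  candidates: C₊=(7.4688,3.6953) cross=35.581; C₋=(8.2746,-3.9337) cross=-35.581
  mode + wants cross > 0 → take C=(7.4688,3.6953) (cross=35.581)
ex = (C−B)/|BC| = (0.8549,0.5189); ey = (-0.5189,0.8549)
P = B + -2.91·ex + 1.62·ey = (-3.5531,-1.0994)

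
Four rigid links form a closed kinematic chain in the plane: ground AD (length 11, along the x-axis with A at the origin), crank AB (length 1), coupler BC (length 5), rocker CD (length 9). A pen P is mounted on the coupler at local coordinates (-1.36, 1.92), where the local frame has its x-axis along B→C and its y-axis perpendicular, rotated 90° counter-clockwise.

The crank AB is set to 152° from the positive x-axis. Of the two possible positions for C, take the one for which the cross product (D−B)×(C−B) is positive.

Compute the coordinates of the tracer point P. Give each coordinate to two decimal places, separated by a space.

A=(0,0), D=(11.00,0)
B = A + 1.00·(cos152°, sin152°) = (-0.8829, 0.4695)
|BD| = 11.8922
circle(B,5.00) ∩ circle(D,9.00): a=3.5916, h=3.4785
  candidates: C₊=(2.8432,3.8035) cross=41.367; C₋=(2.5686,-3.1481) cross=-41.367
  mode + wants cross > 0 → take C=(2.8432,3.8035) (cross=41.367)
ex = (C−B)/|BC| = (0.7452,0.6668); ey = (-0.6668,0.7452)
P = B + -1.36·ex + 1.92·ey = (-3.1767,0.9935)

-3.18 0.99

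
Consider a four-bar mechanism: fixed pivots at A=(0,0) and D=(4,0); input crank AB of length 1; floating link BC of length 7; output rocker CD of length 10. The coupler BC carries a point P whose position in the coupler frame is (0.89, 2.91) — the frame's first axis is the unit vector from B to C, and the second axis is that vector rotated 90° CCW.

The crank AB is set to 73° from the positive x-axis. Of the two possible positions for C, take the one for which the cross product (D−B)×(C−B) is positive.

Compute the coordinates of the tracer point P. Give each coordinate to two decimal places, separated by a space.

-2.69 0.36

A=(0,0), D=(4.00,0)
B = A + 1.00·(cos73°, sin73°) = (0.2924, 0.9563)
|BD| = 3.8290
circle(B,7.00) ∩ circle(D,10.00): a=-4.7453, h=5.1461
  candidates: C₊=(-3.0172,7.1245) cross=19.704; C₋=(-5.5878,-2.8416) cross=-19.704
  mode + wants cross > 0 → take C=(-3.0172,7.1245) (cross=19.704)
ex = (C−B)/|BC| = (-0.4728,0.8812); ey = (-0.8812,-0.4728)
P = B + 0.89·ex + 2.91·ey = (-2.6926,0.3647)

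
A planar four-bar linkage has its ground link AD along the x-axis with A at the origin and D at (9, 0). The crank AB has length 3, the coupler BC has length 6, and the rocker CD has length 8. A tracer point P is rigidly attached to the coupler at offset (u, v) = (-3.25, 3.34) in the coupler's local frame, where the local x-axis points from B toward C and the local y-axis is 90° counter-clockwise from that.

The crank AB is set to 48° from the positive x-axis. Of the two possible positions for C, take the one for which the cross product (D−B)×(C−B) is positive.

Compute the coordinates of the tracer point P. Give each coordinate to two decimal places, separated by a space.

A=(0,0), D=(9.00,0)
B = A + 3.00·(cos48°, sin48°) = (2.0074, 2.2294)
|BD| = 7.3394
circle(B,6.00) ∩ circle(D,8.00): a=1.7622, h=5.7354
  candidates: C₊=(5.4285,7.1585) cross=42.094; C₋=(1.9441,-3.7702) cross=-42.094
  mode + wants cross > 0 → take C=(5.4285,7.1585) (cross=42.094)
ex = (C−B)/|BC| = (0.5702,0.8215); ey = (-0.8215,0.5702)
P = B + -3.25·ex + 3.34·ey = (-2.5896,1.4639)

-2.59 1.46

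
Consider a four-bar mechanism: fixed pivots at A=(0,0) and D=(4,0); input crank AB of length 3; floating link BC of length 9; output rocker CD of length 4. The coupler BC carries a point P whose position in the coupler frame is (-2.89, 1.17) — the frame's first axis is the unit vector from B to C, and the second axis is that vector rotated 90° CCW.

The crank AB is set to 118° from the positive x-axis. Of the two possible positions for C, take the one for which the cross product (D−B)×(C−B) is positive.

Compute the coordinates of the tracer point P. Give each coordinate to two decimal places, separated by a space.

-4.18 4.08

A=(0,0), D=(4.00,0)
B = A + 3.00·(cos118°, sin118°) = (-1.4084, 2.6488)
|BD| = 6.0222
circle(B,9.00) ∩ circle(D,4.00): a=8.4078, h=3.2108
  candidates: C₊=(7.5546,1.8343) cross=19.336; C₋=(4.7302,-3.9328) cross=-19.336
  mode + wants cross > 0 → take C=(7.5546,1.8343) (cross=19.336)
ex = (C−B)/|BC| = (0.9959,-0.0905); ey = (0.0905,0.9959)
P = B + -2.89·ex + 1.17·ey = (-4.1807,4.0756)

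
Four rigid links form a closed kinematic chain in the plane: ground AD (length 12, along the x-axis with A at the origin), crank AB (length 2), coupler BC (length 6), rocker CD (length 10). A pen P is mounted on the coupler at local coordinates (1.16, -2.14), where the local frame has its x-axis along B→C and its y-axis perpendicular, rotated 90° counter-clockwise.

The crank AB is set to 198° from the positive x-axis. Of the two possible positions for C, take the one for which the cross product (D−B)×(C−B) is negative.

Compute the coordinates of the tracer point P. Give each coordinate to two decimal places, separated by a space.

A=(0,0), D=(12.00,0)
B = A + 2.00·(cos198°, sin198°) = (-1.9021, -0.6180)
|BD| = 13.9158
circle(B,6.00) ∩ circle(D,10.00): a=4.6584, h=3.7815
  candidates: C₊=(2.5837,3.3666) cross=52.622; C₋=(2.9196,-4.1889) cross=-52.622
  mode - wants cross < 0 → take C=(2.9196,-4.1889) (cross=-52.622)
ex = (C−B)/|BC| = (0.8036,-0.5951); ey = (0.5951,0.8036)
P = B + 1.16·ex + -2.14·ey = (-2.2435,-3.0281)

-2.24 -3.03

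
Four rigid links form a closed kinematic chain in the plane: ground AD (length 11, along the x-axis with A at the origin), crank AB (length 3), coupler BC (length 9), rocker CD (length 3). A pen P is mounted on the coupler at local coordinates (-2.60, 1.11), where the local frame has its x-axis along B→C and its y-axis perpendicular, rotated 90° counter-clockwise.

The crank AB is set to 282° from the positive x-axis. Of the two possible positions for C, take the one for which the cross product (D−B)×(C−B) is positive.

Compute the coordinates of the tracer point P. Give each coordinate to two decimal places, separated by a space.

-2.18 -3.27

A=(0,0), D=(11.00,0)
B = A + 3.00·(cos282°, sin282°) = (0.6237, -2.9344)
|BD| = 10.7832
circle(B,9.00) ∩ circle(D,3.00): a=8.7301, h=2.1874
  candidates: C₊=(8.4291,1.5462) cross=23.587; C₋=(9.6197,-2.6636) cross=-23.587
  mode + wants cross > 0 → take C=(8.4291,1.5462) (cross=23.587)
ex = (C−B)/|BC| = (0.8673,0.4978); ey = (-0.4978,0.8673)
P = B + -2.60·ex + 1.11·ey = (-2.1838,-3.2662)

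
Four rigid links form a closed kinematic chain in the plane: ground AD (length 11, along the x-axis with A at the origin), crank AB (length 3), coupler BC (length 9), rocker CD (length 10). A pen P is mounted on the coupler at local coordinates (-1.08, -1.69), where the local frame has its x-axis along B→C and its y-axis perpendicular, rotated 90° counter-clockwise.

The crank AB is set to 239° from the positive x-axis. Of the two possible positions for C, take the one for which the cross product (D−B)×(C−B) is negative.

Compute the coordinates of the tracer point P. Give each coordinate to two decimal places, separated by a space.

A=(0,0), D=(11.00,0)
B = A + 3.00·(cos239°, sin239°) = (-1.5451, -2.5715)
|BD| = 12.8060
circle(B,9.00) ∩ circle(D,10.00): a=5.6611, h=6.9965
  candidates: C₊=(2.5958,5.4193) cross=89.597; C₋=(5.4057,-8.2887) cross=-89.597
  mode - wants cross < 0 → take C=(5.4057,-8.2887) (cross=-89.597)
ex = (C−B)/|BC| = (0.7723,-0.6352); ey = (0.6352,0.7723)
P = B + -1.08·ex + -1.69·ey = (-3.4528,-3.1906)

-3.45 -3.19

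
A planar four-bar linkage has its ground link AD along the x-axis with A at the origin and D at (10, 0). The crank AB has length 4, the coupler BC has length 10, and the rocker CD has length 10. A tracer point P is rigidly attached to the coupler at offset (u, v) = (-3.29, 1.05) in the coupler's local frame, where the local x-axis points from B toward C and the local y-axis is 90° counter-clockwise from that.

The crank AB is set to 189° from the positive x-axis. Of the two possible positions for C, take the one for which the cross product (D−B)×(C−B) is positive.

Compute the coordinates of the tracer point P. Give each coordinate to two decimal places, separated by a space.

A=(0,0), D=(10.00,0)
B = A + 4.00·(cos189°, sin189°) = (-3.9508, -0.6257)
|BD| = 13.9648
circle(B,10.00) ∩ circle(D,10.00): a=6.9824, h=7.1586
  candidates: C₊=(2.7039,6.8386) cross=99.969; C₋=(3.3454,-7.4643) cross=-99.969
  mode + wants cross > 0 → take C=(2.7039,6.8386) (cross=99.969)
ex = (C−B)/|BC| = (0.6655,0.7464); ey = (-0.7464,0.6655)
P = B + -3.29·ex + 1.05·ey = (-6.9239,-2.3828)

-6.92 -2.38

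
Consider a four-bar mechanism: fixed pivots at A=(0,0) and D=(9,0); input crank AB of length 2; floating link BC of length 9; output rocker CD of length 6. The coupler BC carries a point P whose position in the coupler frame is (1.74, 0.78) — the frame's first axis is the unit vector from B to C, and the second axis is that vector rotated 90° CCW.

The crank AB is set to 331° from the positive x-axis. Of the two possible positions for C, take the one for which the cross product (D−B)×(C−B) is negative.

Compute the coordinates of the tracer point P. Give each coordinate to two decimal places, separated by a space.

A=(0,0), D=(9.00,0)
B = A + 2.00·(cos331°, sin331°) = (1.7492, -0.9696)
|BD| = 7.3153
circle(B,9.00) ∩ circle(D,6.00): a=6.7334, h=5.9717
  candidates: C₊=(7.6317,5.8419) cross=43.685; C₋=(9.2148,-5.9962) cross=-43.685
  mode - wants cross < 0 → take C=(9.2148,-5.9962) (cross=-43.685)
ex = (C−B)/|BC| = (0.8295,-0.5585); ey = (0.5585,0.8295)
P = B + 1.74·ex + 0.78·ey = (3.6282,-1.2944)

3.63 -1.29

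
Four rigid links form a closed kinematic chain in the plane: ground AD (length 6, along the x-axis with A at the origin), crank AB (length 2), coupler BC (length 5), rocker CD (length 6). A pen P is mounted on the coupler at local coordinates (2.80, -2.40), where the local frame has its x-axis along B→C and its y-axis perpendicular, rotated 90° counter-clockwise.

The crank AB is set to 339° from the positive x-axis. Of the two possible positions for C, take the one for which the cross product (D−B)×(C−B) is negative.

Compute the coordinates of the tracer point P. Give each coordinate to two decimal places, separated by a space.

0.50 -4.14

A=(0,0), D=(6.00,0)
B = A + 2.00·(cos339°, sin339°) = (1.8672, -0.7167)
|BD| = 4.1945
circle(B,5.00) ∩ circle(D,6.00): a=0.7860, h=4.9378
  candidates: C₊=(1.7979,4.2828) cross=20.712; C₋=(3.4854,-5.4476) cross=-20.712
  mode - wants cross < 0 → take C=(3.4854,-5.4476) (cross=-20.712)
ex = (C−B)/|BC| = (0.3236,-0.9462); ey = (0.9462,0.3236)
P = B + 2.80·ex + -2.40·ey = (0.5025,-4.1428)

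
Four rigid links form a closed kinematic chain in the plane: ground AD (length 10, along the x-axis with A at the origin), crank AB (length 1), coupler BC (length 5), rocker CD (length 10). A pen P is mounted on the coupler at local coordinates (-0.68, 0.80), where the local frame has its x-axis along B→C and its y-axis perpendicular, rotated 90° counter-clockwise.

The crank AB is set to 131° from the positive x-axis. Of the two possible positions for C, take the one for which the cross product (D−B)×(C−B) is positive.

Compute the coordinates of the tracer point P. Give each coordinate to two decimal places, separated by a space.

-1.67 0.49

A=(0,0), D=(10.00,0)
B = A + 1.00·(cos131°, sin131°) = (-0.6561, 0.7547)
|BD| = 10.6828
circle(B,5.00) ∩ circle(D,10.00): a=1.8310, h=4.6527
  candidates: C₊=(1.4991,5.2664) cross=49.703; C₋=(0.8417,-4.0157) cross=-49.703
  mode + wants cross > 0 → take C=(1.4991,5.2664) (cross=49.703)
ex = (C−B)/|BC| = (0.4310,0.9023); ey = (-0.9023,0.4310)
P = B + -0.68·ex + 0.80·ey = (-1.6710,0.4859)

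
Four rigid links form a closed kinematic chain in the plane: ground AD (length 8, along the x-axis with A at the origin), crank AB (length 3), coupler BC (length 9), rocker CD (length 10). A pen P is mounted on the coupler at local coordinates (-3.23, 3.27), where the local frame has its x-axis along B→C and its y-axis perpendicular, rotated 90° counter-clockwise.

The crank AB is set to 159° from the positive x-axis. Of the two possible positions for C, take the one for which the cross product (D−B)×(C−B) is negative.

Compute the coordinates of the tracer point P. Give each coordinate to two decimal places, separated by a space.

-1.18 5.38

A=(0,0), D=(8.00,0)
B = A + 3.00·(cos159°, sin159°) = (-2.8007, 1.0751)
|BD| = 10.8541
circle(B,9.00) ∩ circle(D,10.00): a=4.5518, h=7.7641
  candidates: C₊=(2.4977,8.3501) cross=84.272; C₋=(0.9597,-7.1017) cross=-84.272
  mode - wants cross < 0 → take C=(0.9597,-7.1017) (cross=-84.272)
ex = (C−B)/|BC| = (0.4178,-0.9085); ey = (0.9085,0.4178)
P = B + -3.23·ex + 3.27·ey = (-1.1794,5.3759)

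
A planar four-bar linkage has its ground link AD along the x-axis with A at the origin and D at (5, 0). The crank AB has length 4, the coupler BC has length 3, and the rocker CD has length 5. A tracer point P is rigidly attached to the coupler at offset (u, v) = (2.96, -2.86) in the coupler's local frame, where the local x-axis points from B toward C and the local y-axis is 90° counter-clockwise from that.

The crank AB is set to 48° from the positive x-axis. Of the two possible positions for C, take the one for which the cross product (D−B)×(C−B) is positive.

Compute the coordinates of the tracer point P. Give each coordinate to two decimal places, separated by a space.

6.79 2.86

A=(0,0), D=(5.00,0)
B = A + 4.00·(cos48°, sin48°) = (2.6765, 2.9726)
|BD| = 3.7729
circle(B,3.00) ∩ circle(D,5.00): a=-0.2339, h=2.9909
  candidates: C₊=(4.8889,4.9988) cross=11.284; C₋=(0.1760,1.3150) cross=-11.284
  mode + wants cross > 0 → take C=(4.8889,4.9988) (cross=11.284)
ex = (C−B)/|BC| = (0.7375,0.6754); ey = (-0.6754,0.7375)
P = B + 2.96·ex + -2.86·ey = (6.7910,2.8626)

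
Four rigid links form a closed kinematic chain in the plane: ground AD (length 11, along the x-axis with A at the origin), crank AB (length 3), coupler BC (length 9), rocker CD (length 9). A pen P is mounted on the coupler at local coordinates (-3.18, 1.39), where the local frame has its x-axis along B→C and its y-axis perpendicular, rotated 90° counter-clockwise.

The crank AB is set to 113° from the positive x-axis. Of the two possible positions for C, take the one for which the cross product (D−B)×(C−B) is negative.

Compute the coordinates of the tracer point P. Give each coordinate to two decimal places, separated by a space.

A=(0,0), D=(11.00,0)
B = A + 3.00·(cos113°, sin113°) = (-1.1722, 2.7615)
|BD| = 12.4815
circle(B,9.00) ∩ circle(D,9.00): a=6.2408, h=6.4848
  candidates: C₊=(6.3487,7.7049) cross=80.940; C₋=(3.4791,-4.9434) cross=-80.940
  mode - wants cross < 0 → take C=(3.4791,-4.9434) (cross=-80.940)
ex = (C−B)/|BC| = (0.5168,-0.8561); ey = (0.8561,0.5168)
P = B + -3.18·ex + 1.39·ey = (-1.6257,6.2023)

-1.63 6.20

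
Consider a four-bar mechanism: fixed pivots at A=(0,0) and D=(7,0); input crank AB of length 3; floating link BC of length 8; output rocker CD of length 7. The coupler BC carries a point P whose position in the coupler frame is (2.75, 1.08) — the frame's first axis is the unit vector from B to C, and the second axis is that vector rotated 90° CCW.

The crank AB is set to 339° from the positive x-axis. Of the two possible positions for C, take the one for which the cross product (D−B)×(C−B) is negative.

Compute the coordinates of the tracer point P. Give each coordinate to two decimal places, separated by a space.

5.48 -2.33

A=(0,0), D=(7.00,0)
B = A + 3.00·(cos339°, sin339°) = (2.8007, -1.0751)
|BD| = 4.3347
circle(B,8.00) ∩ circle(D,7.00): a=3.8976, h=6.9863
  candidates: C₊=(4.8438,6.6596) cross=30.284; C₋=(8.3093,-6.8765) cross=-30.284
  mode - wants cross < 0 → take C=(8.3093,-6.8765) (cross=-30.284)
ex = (C−B)/|BC| = (0.6886,-0.7252); ey = (0.7252,0.6886)
P = B + 2.75·ex + 1.08·ey = (5.4775,-2.3257)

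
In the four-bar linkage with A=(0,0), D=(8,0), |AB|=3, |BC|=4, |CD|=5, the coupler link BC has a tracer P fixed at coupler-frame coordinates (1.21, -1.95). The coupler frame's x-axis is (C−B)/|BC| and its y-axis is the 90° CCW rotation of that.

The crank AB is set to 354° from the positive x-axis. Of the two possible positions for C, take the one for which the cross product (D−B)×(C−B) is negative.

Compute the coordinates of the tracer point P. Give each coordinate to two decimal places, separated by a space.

A=(0,0), D=(8.00,0)
B = A + 3.00·(cos354°, sin354°) = (2.9836, -0.3136)
|BD| = 5.0262
circle(B,4.00) ∩ circle(D,5.00): a=1.6178, h=3.6582
  candidates: C₊=(4.3700,3.4385) cross=18.387; C₋=(4.8265,-3.8638) cross=-18.387
  mode - wants cross < 0 → take C=(4.8265,-3.8638) (cross=-18.387)
ex = (C−B)/|BC| = (0.4607,-0.8875); ey = (0.8875,0.4607)
P = B + 1.21·ex + -1.95·ey = (1.8103,-2.2859)

1.81 -2.29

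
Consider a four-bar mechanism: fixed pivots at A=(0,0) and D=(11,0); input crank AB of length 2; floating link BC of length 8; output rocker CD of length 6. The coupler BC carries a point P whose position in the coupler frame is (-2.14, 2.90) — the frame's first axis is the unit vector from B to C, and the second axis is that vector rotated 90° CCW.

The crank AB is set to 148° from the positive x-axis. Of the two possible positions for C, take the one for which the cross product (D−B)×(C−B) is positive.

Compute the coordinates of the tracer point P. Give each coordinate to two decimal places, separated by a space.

A=(0,0), D=(11.00,0)
B = A + 2.00·(cos148°, sin148°) = (-1.6961, 1.0598)
|BD| = 12.7403
circle(B,8.00) ∩ circle(D,6.00): a=7.4690, h=2.8660
  candidates: C₊=(5.9854,3.2946) cross=36.514; C₋=(5.5086,-2.4176) cross=-36.514
  mode + wants cross > 0 → take C=(5.9854,3.2946) (cross=36.514)
ex = (C−B)/|BC| = (0.9602,0.2793); ey = (-0.2793,0.9602)
P = B + -2.14·ex + 2.90·ey = (-4.5610,3.2466)

-4.56 3.25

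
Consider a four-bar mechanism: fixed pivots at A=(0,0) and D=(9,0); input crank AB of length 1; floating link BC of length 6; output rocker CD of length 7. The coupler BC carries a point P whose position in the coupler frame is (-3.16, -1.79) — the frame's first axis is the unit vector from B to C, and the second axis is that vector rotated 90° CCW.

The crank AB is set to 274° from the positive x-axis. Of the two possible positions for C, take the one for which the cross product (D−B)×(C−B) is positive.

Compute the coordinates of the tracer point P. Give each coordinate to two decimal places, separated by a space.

-0.12 -4.62

A=(0,0), D=(9.00,0)
B = A + 1.00·(cos274°, sin274°) = (0.0698, -0.9976)
|BD| = 8.9858
circle(B,6.00) ∩ circle(D,7.00): a=3.7695, h=4.6680
  candidates: C₊=(3.2978,4.0601) cross=41.946; C₋=(4.3342,-5.2183) cross=-41.946
  mode + wants cross > 0 → take C=(3.2978,4.0601) (cross=41.946)
ex = (C−B)/|BC| = (0.5380,0.8429); ey = (-0.8429,0.5380)
P = B + -3.16·ex + -1.79·ey = (-0.1215,-4.6243)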